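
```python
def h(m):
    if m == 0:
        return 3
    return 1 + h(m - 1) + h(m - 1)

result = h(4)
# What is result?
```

h(m) = 1 + 2·h(m-1), h(0)=3. Closed form: (3+1)·2^4 - 1 = 63.

Answer: 63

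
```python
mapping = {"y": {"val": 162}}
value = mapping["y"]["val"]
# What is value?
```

Trace:
`mapping = {"y": {"val": 162}}` → mapping = {'y': {'val': 162}}
`value = mapping["y"]["val"]` → value = 162
So value = 162

Answer: 162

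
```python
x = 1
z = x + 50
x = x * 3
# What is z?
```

Trace:
`x = 1` → x = 1
`z = x + 50` → z = 51
`x = x * 3` → x = 3
So z = 51

Answer: 51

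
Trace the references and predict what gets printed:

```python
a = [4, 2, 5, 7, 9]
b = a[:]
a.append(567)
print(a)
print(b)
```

Key concept: slice [:] creates copy.
Step by step:
`a = [4, 2, 5, 7, 9]` → a = [4, 2, 5, 7, 9]
`b = a[:]` → b = [4, 2, 5, 7, 9]
`a.append(567)` → a = [4, 2, 5, 7, 9, 567]
`print(a)` → prints [4, 2, 5, 7, 9, 567]
`print(b)` → prints [4, 2, 5, 7, 9]

Answer:
[4, 2, 5, 7, 9, 567]
[4, 2, 5, 7, 9]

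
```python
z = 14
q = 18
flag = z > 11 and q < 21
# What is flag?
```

Trace:
`z = 14` → z = 14
`q = 18` → q = 18
`flag = z > 11 and q < 21` → flag = True
So flag = True

Answer: True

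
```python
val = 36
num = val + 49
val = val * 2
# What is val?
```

Trace:
`val = 36` → val = 36
`num = val + 49` → num = 85
`val = val * 2` → val = 72
So val = 72

Answer: 72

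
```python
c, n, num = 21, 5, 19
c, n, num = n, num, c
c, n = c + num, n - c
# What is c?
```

Trace:
`c, n, num = 21, 5, 19` → c = 21; n = 5; num = 19
`c, n, num = n, num, c` → c = 5; n = 19; num = 21
`c, n = c + num, n - c` → c = 26; n = 14
So c = 26

Answer: 26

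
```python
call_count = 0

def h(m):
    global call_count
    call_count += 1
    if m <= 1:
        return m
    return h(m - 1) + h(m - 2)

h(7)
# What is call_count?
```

Calls(m) = 1 + Calls(m-1) + Calls(m-2); Calls(0)=Calls(1)=1. For m=7 this gives 41.

Answer: 41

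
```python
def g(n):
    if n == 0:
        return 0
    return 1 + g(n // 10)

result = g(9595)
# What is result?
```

Count of digits of 9595: 4

Answer: 4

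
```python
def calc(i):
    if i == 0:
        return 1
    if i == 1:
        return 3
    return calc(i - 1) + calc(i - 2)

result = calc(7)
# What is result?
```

Build up from base cases: calc(0)=1, calc(1)=3, calc(2)=4, calc(3)=7, calc(4)=11, calc(5)=18, calc(6)=29, ..., calc(7)=47

Answer: 47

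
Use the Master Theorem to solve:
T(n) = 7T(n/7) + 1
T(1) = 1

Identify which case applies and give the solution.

a=7, b=7, f(n)=1. log_7(7) = 1. Since c=0 < 1, Case 1 applies: T(n) = Θ(n^log_b(a)) = O(n).

Answer: O(n) - Case 1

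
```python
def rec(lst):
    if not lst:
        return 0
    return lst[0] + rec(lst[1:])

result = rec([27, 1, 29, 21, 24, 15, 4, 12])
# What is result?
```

27 + 1 + 29 + 21 + 24 + 15 + 4 + 12 + 0 = 133

Answer: 133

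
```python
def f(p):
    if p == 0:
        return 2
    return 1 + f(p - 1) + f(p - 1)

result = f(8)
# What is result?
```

f(p) = 1 + 2·f(p-1), f(0)=2. Closed form: (2+1)·2^8 - 1 = 767.

Answer: 767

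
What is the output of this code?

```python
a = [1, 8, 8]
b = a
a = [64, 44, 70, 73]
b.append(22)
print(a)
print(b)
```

Key concept: rebinding vs mutation: a is rebound to a new list, b still points at the original.
Step by step:
`a = [1, 8, 8]` → a = [1, 8, 8]
`b = a` → b = [1, 8, 8] (same object as a)
`a = [64, 44, 70, 73]` → a = [64, 44, 70, 73]
`b.append(22)` → b = [1, 8, 8, 22]
`print(a)` → prints [64, 44, 70, 73]
`print(b)` → prints [1, 8, 8, 22]

Answer:
[64, 44, 70, 73]
[1, 8, 8, 22]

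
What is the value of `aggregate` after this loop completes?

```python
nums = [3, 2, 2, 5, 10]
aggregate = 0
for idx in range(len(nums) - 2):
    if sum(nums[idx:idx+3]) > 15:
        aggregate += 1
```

Count windows with sum > 15
`aggregate` takes the values: 0 → 1

Answer: 1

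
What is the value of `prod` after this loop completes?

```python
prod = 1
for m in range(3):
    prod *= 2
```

2^3 = 8
`prod` takes the values: 1 → 2 → 4 → 8

Answer: 8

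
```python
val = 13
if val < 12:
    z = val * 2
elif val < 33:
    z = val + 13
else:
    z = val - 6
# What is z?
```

Trace:
`val = 13` → val = 13
`if val < 12: ...` → val < 12 is False, val < 33 is True → z = 26
So z = 26

Answer: 26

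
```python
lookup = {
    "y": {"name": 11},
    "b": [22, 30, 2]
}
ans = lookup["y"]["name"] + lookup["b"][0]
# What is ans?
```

Trace:
`lookup = { ...` → lookup = {'y': {'name': 11}, 'b': [22, 30, 2]}
`ans = lookup["y"]["name"] + lookup["b"][0]` → ans = 33
So ans = 33

Answer: 33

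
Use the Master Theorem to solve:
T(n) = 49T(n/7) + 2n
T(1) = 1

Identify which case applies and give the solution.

a=49, b=7, f(n)=2n. log_7(49) = 2. Since c=1 < 2, Case 1 applies: T(n) = Θ(n^log_b(a)) = O(n^2).

Answer: O(n^2) - Case 1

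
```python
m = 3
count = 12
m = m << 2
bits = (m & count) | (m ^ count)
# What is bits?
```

Trace:
`m = 3` → m = 3
`count = 12` → count = 12
`m = m << 2` → m = 12
`bits = (m & count) | (m ^ count)` → bits = 12
So bits = 12

Answer: 12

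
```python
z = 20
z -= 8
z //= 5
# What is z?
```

Trace:
`z = 20` → z = 20
`z -= 8` → z = 12
`z //= 5` → z = 2
So z = 2

Answer: 2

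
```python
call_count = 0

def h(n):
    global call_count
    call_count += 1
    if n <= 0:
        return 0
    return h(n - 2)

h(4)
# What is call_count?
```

Linear recursion stepping by 2: 3 calls from n=4 down to ≤0.

Answer: 3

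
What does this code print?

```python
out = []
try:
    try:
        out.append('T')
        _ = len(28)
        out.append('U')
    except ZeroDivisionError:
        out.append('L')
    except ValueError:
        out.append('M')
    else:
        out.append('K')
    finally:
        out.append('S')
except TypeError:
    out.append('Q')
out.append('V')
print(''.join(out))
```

Execution trace: 'T' (try body) → 'S' (finally) → 'Q' (outer except TypeError) → 'V' (after the try/except). Output: TSQV

Answer: TSQV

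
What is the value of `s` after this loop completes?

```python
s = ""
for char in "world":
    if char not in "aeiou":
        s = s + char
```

Remove vowels from 'world'
`s` takes the values: "" → "w" → "wr" → "wrl" → "wrld"

Answer: "wrld"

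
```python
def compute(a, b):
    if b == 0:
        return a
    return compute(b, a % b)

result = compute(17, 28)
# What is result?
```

compute(17, 28) -> compute(28, 17) -> compute(17, 11) -> compute(11, 6) -> compute(6, 5) -> compute(5, 1) -> compute(1, 0) -> 1

Answer: 1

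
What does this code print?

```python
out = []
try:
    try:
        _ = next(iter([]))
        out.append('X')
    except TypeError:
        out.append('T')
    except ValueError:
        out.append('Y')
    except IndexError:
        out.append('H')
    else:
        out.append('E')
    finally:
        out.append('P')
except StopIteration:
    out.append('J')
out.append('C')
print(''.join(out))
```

Execution trace: 'P' (finally) → 'J' (outer except StopIteration) → 'C' (after the try/except). Output: PJC

Answer: PJC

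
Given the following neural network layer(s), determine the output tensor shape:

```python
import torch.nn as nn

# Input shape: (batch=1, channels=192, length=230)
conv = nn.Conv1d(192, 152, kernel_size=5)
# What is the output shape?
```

Input: (1, 192, 230) -> Output: (1, 152, 226)

Answer: (1, 152, 226)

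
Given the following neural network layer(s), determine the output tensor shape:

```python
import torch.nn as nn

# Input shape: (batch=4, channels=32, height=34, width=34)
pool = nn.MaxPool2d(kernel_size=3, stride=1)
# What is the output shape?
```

Input: (4, 32, 34, 34) -> Output: (4, 32, 32, 32)

Answer: (4, 32, 32, 32)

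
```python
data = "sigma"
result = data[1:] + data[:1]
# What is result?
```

Trace:
`data = "sigma"` → data = 'sigma'
`result = data[1:] + data[:1]` → result = 'igmas'
So result = 'igmas'

Answer: 'igmas'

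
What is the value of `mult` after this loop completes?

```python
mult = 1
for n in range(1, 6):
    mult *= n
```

5! = 120
`mult` takes the values: 1 → 2 → 6 → 24 → 120

Answer: 120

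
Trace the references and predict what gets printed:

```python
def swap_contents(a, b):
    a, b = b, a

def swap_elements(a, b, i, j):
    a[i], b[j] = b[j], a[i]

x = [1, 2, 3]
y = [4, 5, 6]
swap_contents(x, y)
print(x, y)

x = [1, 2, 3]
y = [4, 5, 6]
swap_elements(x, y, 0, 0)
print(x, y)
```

Key concept: parameter rebinding vs mutation.
Step by step:
`x = [1, 2, 3]` → x = [1, 2, 3]
`y = [4, 5, 6]` → y = [4, 5, 6]
`swap_contents(x, y)` → no visible change to tracked variables
`print(x, y)` → prints [1, 2, 3] [4, 5, 6]
`x = [1, 2, 3]` → x = [1, 2, 3]
`y = [4, 5, 6]` → y = [4, 5, 6]
`swap_elements(x, y, 0, 0)` → x = [4, 2, 3]; y = [1, 5, 6]
`print(x, y)` → prints [4, 2, 3] [1, 5, 6]

Answer:
[1, 2, 3] [4, 5, 6]
[4, 2, 3] [1, 5, 6]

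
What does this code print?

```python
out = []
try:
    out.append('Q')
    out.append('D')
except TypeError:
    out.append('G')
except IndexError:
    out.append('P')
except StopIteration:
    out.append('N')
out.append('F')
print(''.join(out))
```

Execution trace: 'Q' (try body) → 'D' (try body, no exception) → 'F' (after the try/except). Output: QDF

Answer: QDF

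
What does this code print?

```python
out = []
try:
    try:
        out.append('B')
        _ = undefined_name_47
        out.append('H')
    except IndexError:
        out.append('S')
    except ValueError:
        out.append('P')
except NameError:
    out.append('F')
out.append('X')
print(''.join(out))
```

Execution trace: 'B' (inner try body) → 'F' (outer except NameError) → 'X' (after the try/except). Output: BFX

Answer: BFX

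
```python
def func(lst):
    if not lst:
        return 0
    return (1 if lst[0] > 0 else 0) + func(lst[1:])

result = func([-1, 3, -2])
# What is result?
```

Count of positive elements in [-1, 3, -2] = 1

Answer: 1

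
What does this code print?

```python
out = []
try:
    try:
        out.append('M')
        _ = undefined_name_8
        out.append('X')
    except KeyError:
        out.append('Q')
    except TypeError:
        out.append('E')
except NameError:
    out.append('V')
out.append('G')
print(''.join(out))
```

Execution trace: 'M' (try body) → 'V' (outer except NameError) → 'G' (after the try/except). Output: MVG

Answer: MVG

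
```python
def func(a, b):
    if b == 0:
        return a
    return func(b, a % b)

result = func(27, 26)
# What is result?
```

func(27, 26) -> func(26, 1) -> func(1, 0) -> 1

Answer: 1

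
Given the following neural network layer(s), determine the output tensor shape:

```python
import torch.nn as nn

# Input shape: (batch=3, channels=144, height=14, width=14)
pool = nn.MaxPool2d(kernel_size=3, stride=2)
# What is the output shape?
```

Input: (3, 144, 14, 14) -> Output: (3, 144, 6, 6)

Answer: (3, 144, 6, 6)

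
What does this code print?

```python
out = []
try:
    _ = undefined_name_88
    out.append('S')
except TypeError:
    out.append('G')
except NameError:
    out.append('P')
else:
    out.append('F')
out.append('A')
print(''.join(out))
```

Execution trace: 'P' (except NameError) → 'A' (after the try/except). Output: PA

Answer: PA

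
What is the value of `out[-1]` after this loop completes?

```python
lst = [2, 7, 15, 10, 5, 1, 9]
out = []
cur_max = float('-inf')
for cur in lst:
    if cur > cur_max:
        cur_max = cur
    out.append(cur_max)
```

Running max ends at 15
`out` takes the values: [] → [2] → [2, 7] → [2, 7, 15] → [2, 7, 15, 15] → [2, 7, 15, 15, 15] → [2, 7, 15, 15, 15, 15] → [2, 7, 15, 15, 15, 15, 15]
So `out[-1]` = 15

Answer: 15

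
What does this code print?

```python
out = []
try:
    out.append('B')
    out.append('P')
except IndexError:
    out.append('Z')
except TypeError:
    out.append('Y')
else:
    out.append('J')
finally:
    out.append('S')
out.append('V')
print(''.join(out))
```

Execution trace: 'B' (try body) → 'P' (try body, no exception) → 'J' (else) → 'S' (finally) → 'V' (after the try/except). Output: BPJSV

Answer: BPJSV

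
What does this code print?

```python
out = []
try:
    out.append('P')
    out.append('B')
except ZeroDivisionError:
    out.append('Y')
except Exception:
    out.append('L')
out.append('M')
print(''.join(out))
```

Execution trace: 'P' (try body) → 'B' (try body, no exception) → 'M' (after the try/except). Output: PBM

Answer: PBM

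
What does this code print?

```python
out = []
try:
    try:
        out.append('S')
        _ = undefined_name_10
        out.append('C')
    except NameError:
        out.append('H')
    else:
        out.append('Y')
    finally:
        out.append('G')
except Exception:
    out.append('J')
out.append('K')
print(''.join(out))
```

Execution trace: 'S' (inner try body) → 'H' (inner except NameError) → 'G' (inner finally) → 'K' (after the try/except). Output: SHGK

Answer: SHGK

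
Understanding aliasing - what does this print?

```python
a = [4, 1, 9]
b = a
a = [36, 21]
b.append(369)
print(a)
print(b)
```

Key concept: rebinding vs mutation: a is rebound to a new list, b still points at the original.
Step by step:
`a = [4, 1, 9]` → a = [4, 1, 9]
`b = a` → b = [4, 1, 9] (same object as a)
`a = [36, 21]` → a = [36, 21]
`b.append(369)` → b = [4, 1, 9, 369]
`print(a)` → prints [36, 21]
`print(b)` → prints [4, 1, 9, 369]

Answer:
[36, 21]
[4, 1, 9, 369]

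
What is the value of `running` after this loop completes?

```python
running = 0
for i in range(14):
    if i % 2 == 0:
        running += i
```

Sum of even numbers 0 to 13
`running` takes the values: 0 → 2 → 6 → 12 → 20 → 30 → 42

Answer: 42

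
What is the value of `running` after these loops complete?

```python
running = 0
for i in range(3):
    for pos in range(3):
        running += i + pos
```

Sum of all i+pos for i,pos in 3x3
`running` takes the values: 0 → 1 → 3 → 4 → 6 → 9 → 11 → 14 → 18

Answer: 18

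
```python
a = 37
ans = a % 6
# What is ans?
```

Trace:
`a = 37` → a = 37
`ans = a % 6` → ans = 1
So ans = 1

Answer: 1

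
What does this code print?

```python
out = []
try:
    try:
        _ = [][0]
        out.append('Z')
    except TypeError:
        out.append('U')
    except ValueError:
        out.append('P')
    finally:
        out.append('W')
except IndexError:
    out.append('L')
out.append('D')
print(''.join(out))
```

Execution trace: 'W' (inner finally) → 'L' (outer except IndexError) → 'D' (after the try/except). Output: WLD

Answer: WLD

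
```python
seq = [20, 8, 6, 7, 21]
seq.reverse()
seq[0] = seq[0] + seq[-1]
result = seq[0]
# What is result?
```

Trace:
`seq = [20, 8, 6, 7, 21]` → seq = [20, 8, 6, 7, 21]
`seq.reverse()` → seq = [21, 7, 6, 8, 20]
`seq[0] = seq[0] + seq[-1]` → seq = [41, 7, 6, 8, 20]
`result = seq[0]` → result = 41
So result = 41

Answer: 41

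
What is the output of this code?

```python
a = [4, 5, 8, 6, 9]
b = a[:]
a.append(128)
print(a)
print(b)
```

Key concept: slice [:] creates copy.
Step by step:
`a = [4, 5, 8, 6, 9]` → a = [4, 5, 8, 6, 9]
`b = a[:]` → b = [4, 5, 8, 6, 9]
`a.append(128)` → a = [4, 5, 8, 6, 9, 128]
`print(a)` → prints [4, 5, 8, 6, 9, 128]
`print(b)` → prints [4, 5, 8, 6, 9]

Answer:
[4, 5, 8, 6, 9, 128]
[4, 5, 8, 6, 9]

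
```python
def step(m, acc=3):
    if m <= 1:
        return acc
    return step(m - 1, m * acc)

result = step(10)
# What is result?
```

Accumulator trace (n, acc): (10, 3) -> (9, 30) -> (8, 270) -> (7, 2160) -> (6, 15120) -> (5, 90720) -> (4, 453600) -> (3, 1814400) -> (2, 5443200) -> (1, 10886400) -> return 10886400

Answer: 10886400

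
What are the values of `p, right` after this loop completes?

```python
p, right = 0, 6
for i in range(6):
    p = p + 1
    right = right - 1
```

p goes 0→6, right goes 6→0
`p, right` takes the values: (0, 6) → (1, 6) → (1, 5) → (2, 5) → (2, 4) → (3, 4) → (3, 3) → (4, 3) → (4, 2) → (5, 2) → (5, 1) → (6, 1) → (6, 0)

Answer: 6, 0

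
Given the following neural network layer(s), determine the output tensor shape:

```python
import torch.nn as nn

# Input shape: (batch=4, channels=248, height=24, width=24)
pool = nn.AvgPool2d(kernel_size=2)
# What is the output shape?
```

Input: (4, 248, 24, 24) -> Output: (4, 248, 12, 12)

Answer: (4, 248, 12, 12)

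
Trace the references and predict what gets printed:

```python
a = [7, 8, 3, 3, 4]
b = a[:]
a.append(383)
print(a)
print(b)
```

Key concept: slice [:] creates copy.
Step by step:
`a = [7, 8, 3, 3, 4]` → a = [7, 8, 3, 3, 4]
`b = a[:]` → b = [7, 8, 3, 3, 4]
`a.append(383)` → a = [7, 8, 3, 3, 4, 383]
`print(a)` → prints [7, 8, 3, 3, 4, 383]
`print(b)` → prints [7, 8, 3, 3, 4]

Answer:
[7, 8, 3, 3, 4, 383]
[7, 8, 3, 3, 4]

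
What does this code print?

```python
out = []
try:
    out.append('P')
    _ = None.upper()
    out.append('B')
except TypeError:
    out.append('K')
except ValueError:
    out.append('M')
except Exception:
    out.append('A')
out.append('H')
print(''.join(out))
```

Execution trace: 'P' (try body) → 'A' (except Exception) → 'H' (after the try/except). Output: PAH

Answer: PAH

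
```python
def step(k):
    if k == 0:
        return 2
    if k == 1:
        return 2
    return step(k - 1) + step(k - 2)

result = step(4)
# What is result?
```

Build up from base cases: step(0)=2, step(1)=2, step(2)=4, step(3)=6, step(4)=10

Answer: 10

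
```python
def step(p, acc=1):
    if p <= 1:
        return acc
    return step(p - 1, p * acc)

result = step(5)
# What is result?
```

Accumulator trace (n, acc): (5, 1) -> (4, 5) -> (3, 20) -> (2, 60) -> (1, 120) -> return 120

Answer: 120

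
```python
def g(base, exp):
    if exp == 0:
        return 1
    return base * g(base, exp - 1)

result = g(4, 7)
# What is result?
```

g(4, 7) = 4 * 4 * 4 * 4 * 4 * 4 * 4 = 16384

Answer: 16384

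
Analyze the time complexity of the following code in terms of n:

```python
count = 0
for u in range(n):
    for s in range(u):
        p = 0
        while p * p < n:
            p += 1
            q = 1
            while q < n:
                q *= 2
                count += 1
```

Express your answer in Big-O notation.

Each loop level contributes: n × n × √n × log n. Multiplying the contributions gives O(n^2√n log n).

Answer: O(n^2√n log n)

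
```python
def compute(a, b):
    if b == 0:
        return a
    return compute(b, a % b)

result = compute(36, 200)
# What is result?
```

compute(36, 200) -> compute(200, 36) -> compute(36, 20) -> compute(20, 16) -> compute(16, 4) -> compute(4, 0) -> 4

Answer: 4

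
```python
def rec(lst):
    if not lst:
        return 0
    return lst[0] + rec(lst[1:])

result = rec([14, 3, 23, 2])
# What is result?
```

14 + 3 + 23 + 2 + 0 = 42

Answer: 42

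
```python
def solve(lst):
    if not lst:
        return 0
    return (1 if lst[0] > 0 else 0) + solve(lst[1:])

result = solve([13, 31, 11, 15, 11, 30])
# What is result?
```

Count of positive elements in [13, 31, 11, 15, 11, 30] = 6

Answer: 6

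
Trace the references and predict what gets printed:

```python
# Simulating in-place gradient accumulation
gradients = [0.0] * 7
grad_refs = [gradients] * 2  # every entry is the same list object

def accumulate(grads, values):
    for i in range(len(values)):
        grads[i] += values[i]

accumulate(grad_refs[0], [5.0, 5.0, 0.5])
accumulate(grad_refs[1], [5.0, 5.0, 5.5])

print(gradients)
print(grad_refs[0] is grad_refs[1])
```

Key concept: gradient accumulation aliasing.
Step by step:
`gradients = [0.0] * 7` → gradients = [0.0, 0.0, 0.0, 0.0, 0.0, 0.0, 0.0]
`grad_refs = [gradients] * 2` → grad_refs = [[0.0, 0.0, 0.0, 0.0, 0.0, 0.0, 0.0], [0.0, 0.0, 0.0, 0.0, 0.0, 0.0, 0.0]]
`accumulate(grad_refs[0], [5.0, 5.0, 0.5])` → gradients = [5.0, 5.0, 0.5, 0.0, 0.0, 0.0, 0.0]; grad_refs = [[5.0, 5.0, 0.5, 0.0, 0.0, 0.0, 0.0], [5.0, 5.0, 0.5, 0.0, 0.0, 0.0, 0.0]]
`accumulate(grad_refs[1], [5.0, 5.0, 5.5])` → gradients = [10.0, 10.0, 6.0, 0.0, 0.0, 0.0, 0.0]; grad_refs = [[10.0, 10.0, 6.0, 0.0, 0.0, 0.0, 0.0], [10.0, 10.0, 6.0, 0.0, 0.0, 0.0, 0.0]]
`print(gradients)` → prints [10.0, 10.0, 6.0, 0.0, 0.0, 0.0, 0.0]
`print(grad_refs[0] is grad_refs[1])` → prints True

Answer:
[10.0, 10.0, 6.0, 0.0, 0.0, 0.0, 0.0]
True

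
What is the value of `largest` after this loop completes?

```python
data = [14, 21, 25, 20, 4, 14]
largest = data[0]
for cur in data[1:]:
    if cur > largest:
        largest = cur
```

Maximum of [14, 21, 25, 20, 4, 14]
`largest` takes the values: 14 → 21 → 25

Answer: 25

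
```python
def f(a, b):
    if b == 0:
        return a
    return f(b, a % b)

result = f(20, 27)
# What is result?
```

f(20, 27) -> f(27, 20) -> f(20, 7) -> f(7, 6) -> f(6, 1) -> f(1, 0) -> 1

Answer: 1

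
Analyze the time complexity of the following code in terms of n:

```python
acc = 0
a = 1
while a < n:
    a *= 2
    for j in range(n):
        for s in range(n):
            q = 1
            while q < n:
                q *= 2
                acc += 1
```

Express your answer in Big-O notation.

Each loop level contributes: log n × n × n × log n. Multiplying the contributions gives O(n^2 log² n).

Answer: O(n^2 log² n)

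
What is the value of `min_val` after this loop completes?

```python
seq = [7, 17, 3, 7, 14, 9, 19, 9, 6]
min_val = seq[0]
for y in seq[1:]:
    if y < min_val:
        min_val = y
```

Minimum of [7, 17, 3, 7, 14, 9, 19, 9, 6]
`min_val` takes the values: 7 → 3

Answer: 3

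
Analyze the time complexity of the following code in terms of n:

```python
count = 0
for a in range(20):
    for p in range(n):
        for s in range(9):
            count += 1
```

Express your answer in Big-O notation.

Each loop level contributes: 1 × n × 1. Multiplying the contributions gives O(n).

Answer: O(n)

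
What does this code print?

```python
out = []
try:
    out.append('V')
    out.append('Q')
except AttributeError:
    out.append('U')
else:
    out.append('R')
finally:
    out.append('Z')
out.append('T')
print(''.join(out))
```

Execution trace: 'V' (try body) → 'Q' (try body, no exception) → 'R' (else) → 'Z' (finally) → 'T' (after the try/except). Output: VQRZT

Answer: VQRZT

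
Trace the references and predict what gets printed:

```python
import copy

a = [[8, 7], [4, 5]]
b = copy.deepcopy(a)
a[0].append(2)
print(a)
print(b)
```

Key concept: deep copy is fully independent.
Step by step:
`a = [[8, 7], [4, 5]]` → a = [[8, 7], [4, 5]]
`b = copy.deepcopy(a)` → b = [[8, 7], [4, 5]]
`a[0].append(2)` → a = [[8, 7, 2], [4, 5]]
`print(a)` → prints [[8, 7, 2], [4, 5]]
`print(b)` → prints [[8, 7], [4, 5]]

Answer:
[[8, 7, 2], [4, 5]]
[[8, 7], [4, 5]]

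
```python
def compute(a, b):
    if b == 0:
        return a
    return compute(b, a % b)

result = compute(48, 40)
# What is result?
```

compute(48, 40) -> compute(40, 8) -> compute(8, 0) -> 8

Answer: 8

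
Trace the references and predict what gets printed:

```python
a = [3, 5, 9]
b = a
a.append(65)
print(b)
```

Key concept: basic list aliasing.
Step by step:
`a = [3, 5, 9]` → a = [3, 5, 9]
`b = a` → b = [3, 5, 9] (same object as a)
`a.append(65)` → a = [3, 5, 9, 65] (same object as b); b = [3, 5, 9, 65] (same object as a)
`print(b)` → prints [3, 5, 9, 65]

Answer: [3, 5, 9, 65]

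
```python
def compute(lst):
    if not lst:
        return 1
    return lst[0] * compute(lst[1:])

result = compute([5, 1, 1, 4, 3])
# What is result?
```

Product over [5, 1, 1, 4, 3] = 5 * 1 * 1 * 4 * 3 = 60

Answer: 60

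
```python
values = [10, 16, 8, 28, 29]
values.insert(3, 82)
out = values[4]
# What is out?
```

Trace:
`values = [10, 16, 8, 28, 29]` → values = [10, 16, 8, 28, 29]
`values.insert(3, 82)` → values = [10, 16, 8, 82, 28, 29]
`out = values[4]` → out = 28
So out = 28

Answer: 28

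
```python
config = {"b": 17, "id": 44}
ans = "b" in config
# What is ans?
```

Trace:
`config = {"b": 17, "id": 44}` → config = {'b': 17, 'id': 44}
`ans = "b" in config` → ans = True
So ans = True

Answer: True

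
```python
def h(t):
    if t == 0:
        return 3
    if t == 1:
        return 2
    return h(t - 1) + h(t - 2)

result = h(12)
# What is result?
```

Build up from base cases: h(0)=3, h(1)=2, h(2)=5, h(3)=7, h(4)=12, h(5)=19, h(6)=31, ..., h(12)=555

Answer: 555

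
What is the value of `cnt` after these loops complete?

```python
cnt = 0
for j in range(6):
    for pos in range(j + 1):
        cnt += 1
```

Triangle: 1 + 2 + ... + 6
`cnt` takes the values: 0 → 1 → 2 → 3 → 4 → 5 → 6 → 7 → 8 → 9 → 10 → 11 → 12 → 13 → 14 → 15 → 16 → 17 → 18 → 19 → 20 → 21

Answer: 21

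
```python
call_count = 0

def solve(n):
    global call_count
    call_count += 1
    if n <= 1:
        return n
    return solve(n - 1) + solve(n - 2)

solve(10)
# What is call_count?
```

Calls(n) = 1 + Calls(n-1) + Calls(n-2); Calls(0)=Calls(1)=1. For n=10 this gives 177.

Answer: 177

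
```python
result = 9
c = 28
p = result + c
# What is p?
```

Trace:
`result = 9` → result = 9
`c = 28` → c = 28
`p = result + c` → p = 37
So p = 37

Answer: 37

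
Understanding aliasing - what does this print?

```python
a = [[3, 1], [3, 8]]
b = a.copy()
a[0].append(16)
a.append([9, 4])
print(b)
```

Key concept: shallow copy with nested lists.
Step by step:
`a = [[3, 1], [3, 8]]` → a = [[3, 1], [3, 8]]
`b = a.copy()` → b = [[3, 1], [3, 8]]
`a[0].append(16)` → a = [[3, 1, 16], [3, 8]]; b = [[3, 1, 16], [3, 8]]
`a.append([9, 4])` → a = [[3, 1, 16], [3, 8], [9, 4]]
`print(b)` → prints [[3, 1, 16], [3, 8]]

Answer: [[3, 1, 16], [3, 8]]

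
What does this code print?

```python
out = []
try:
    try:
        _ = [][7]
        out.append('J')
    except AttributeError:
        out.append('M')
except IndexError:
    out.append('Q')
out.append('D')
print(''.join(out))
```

Execution trace: 'Q' (outer except IndexError) → 'D' (after the try/except). Output: QD

Answer: QD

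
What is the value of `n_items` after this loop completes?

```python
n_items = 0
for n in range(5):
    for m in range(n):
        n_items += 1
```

Triangle number: 0+1+2+...+4
`n_items` takes the values: 0 → 1 → 2 → 3 → 4 → 5 → 6 → 7 → 8 → 9 → 10

Answer: 10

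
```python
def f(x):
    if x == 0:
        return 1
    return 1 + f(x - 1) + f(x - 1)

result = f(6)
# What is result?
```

f(x) = 1 + 2·f(x-1), f(0)=1. Closed form: (1+1)·2^6 - 1 = 127.

Answer: 127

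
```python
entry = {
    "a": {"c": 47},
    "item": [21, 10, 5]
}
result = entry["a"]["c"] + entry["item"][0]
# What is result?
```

Trace:
`entry = { ...` → entry = {'a': {'c': 47}, 'item': [21, 10, 5]}
`result = entry["a"]["c"] + entry["item"][0]` → result = 68
So result = 68

Answer: 68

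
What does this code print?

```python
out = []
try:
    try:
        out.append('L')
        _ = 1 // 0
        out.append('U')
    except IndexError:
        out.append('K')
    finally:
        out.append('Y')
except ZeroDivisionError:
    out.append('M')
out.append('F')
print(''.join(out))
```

Execution trace: 'L' (try body) → 'Y' (finally) → 'M' (outer except ZeroDivisionError) → 'F' (after the try/except). Output: LYMF

Answer: LYMF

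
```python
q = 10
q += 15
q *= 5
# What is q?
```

Trace:
`q = 10` → q = 10
`q += 15` → q = 25
`q *= 5` → q = 125
So q = 125

Answer: 125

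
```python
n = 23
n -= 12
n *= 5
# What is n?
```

Trace:
`n = 23` → n = 23
`n -= 12` → n = 11
`n *= 5` → n = 55
So n = 55

Answer: 55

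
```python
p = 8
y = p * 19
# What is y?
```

Trace:
`p = 8` → p = 8
`y = p * 19` → y = 152
So y = 152

Answer: 152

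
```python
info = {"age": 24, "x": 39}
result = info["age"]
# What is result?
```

Trace:
`info = {"age": 24, "x": 39}` → info = {'age': 24, 'x': 39}
`result = info["age"]` → result = 24
So result = 24

Answer: 24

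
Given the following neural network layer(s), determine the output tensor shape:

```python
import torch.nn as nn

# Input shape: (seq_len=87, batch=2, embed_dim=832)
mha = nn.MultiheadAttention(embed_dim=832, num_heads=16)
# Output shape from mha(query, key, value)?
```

Input: (87, 2, 832) -> Output: (87, 2, 832)

Answer: (87, 2, 832)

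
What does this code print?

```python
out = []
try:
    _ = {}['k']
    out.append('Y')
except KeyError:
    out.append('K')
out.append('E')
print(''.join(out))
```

Execution trace: 'K' (except KeyError) → 'E' (after the try/except). Output: KE

Answer: KE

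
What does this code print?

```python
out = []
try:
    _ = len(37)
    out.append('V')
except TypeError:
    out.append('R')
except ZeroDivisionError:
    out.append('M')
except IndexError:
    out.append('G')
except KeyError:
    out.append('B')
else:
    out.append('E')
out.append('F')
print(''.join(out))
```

Execution trace: 'R' (except TypeError) → 'F' (after the try/except). Output: RF

Answer: RF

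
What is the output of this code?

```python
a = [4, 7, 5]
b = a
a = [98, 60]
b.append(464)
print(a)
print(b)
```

Key concept: rebinding vs mutation: a is rebound to a new list, b still points at the original.
Step by step:
`a = [4, 7, 5]` → a = [4, 7, 5]
`b = a` → b = [4, 7, 5] (same object as a)
`a = [98, 60]` → a = [98, 60]
`b.append(464)` → b = [4, 7, 5, 464]
`print(a)` → prints [98, 60]
`print(b)` → prints [4, 7, 5, 464]

Answer:
[98, 60]
[4, 7, 5, 464]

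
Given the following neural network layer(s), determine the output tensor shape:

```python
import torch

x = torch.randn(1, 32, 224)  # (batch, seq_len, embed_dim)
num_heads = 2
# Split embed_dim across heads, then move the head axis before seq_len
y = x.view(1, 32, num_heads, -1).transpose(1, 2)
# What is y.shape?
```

Input: (1, 32, 224) -> head_dim = 224 // 2 = 112; after view: (1, 32, 2, 112) -> after transpose(1, 2): (1, 2, 32, 112) -> Output: (1, 2, 32, 112)

Answer: (1, 2, 32, 112)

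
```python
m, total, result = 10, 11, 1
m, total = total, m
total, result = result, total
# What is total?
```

Trace:
`m, total, result = 10, 11, 1` → m = 10; total = 11; result = 1
`m, total = total, m` → m = 11; total = 10
`total, result = result, total` → total = 1; result = 10
So total = 1

Answer: 1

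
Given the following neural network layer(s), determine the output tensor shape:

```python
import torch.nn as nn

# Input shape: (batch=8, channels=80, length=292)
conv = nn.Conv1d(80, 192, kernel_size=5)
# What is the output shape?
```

Input: (8, 80, 292) -> Output: (8, 192, 288)

Answer: (8, 192, 288)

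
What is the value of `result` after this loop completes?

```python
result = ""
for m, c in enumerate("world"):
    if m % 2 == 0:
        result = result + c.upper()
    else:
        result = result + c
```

Uppercase even positions in 'world'
`result` takes the values: "" → "W" → "Wo" → "WoR" → "WoRl" → "WoRlD"

Answer: "WoRlD"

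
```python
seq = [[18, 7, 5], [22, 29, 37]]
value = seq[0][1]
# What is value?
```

Trace:
`seq = [[18, 7, 5], [22, 29, 37]]` → seq = [[18, 7, 5], [22, 29, 37]]
`value = seq[0][1]` → value = 7
So value = 7

Answer: 7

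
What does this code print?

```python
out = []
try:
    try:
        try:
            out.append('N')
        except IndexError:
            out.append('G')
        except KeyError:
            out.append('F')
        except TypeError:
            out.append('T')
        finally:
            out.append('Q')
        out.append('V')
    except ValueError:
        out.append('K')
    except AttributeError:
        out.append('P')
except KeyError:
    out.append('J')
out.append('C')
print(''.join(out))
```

Execution trace: 'N' (inner try body, no exception) → 'Q' (inner finally) → 'V' (try body, no exception) → 'C' (after the try/except). Output: NQVC

Answer: NQVC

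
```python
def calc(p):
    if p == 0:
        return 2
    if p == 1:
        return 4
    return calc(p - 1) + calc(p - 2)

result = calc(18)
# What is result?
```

Build up from base cases: calc(0)=2, calc(1)=4, calc(2)=6, calc(3)=10, calc(4)=16, calc(5)=26, calc(6)=42, ..., calc(18)=13530

Answer: 13530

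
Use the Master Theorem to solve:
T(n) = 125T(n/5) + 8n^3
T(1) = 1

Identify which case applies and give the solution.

a=125, b=5, f(n)=8n^3. log_5(125) = 3. Since c=3 = 3, Case 2 applies: T(n) = Θ(n^log_b(a) · log n) = O(n^3 log n).

Answer: O(n^3 log n) - Case 2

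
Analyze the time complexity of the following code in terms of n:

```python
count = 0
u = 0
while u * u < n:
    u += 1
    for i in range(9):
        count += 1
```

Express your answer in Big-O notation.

Each loop level contributes: √n × 1. Multiplying the contributions gives O(√n).

Answer: O(√n)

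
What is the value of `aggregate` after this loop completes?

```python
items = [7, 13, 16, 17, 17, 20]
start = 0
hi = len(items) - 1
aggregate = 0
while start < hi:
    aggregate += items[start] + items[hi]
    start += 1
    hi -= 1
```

Sum of pairs from ends
`aggregate` takes the values: 0 → 27 → 57 → 90

Answer: 90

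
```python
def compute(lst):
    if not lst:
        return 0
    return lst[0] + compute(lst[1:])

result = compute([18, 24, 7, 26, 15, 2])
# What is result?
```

18 + 24 + 7 + 26 + 15 + 2 + 0 = 92

Answer: 92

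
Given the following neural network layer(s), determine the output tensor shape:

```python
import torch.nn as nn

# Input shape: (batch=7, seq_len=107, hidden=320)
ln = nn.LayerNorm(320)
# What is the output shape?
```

Input: (7, 107, 320) -> Output: (7, 107, 320)

Answer: (7, 107, 320)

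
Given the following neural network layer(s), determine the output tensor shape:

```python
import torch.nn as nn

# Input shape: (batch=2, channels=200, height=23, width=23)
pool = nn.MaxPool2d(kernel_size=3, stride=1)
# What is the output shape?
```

Input: (2, 200, 23, 23) -> Output: (2, 200, 21, 21)

Answer: (2, 200, 21, 21)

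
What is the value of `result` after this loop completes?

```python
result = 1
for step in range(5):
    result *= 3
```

3^5 = 243
`result` takes the values: 1 → 3 → 9 → 27 → 81 → 243

Answer: 243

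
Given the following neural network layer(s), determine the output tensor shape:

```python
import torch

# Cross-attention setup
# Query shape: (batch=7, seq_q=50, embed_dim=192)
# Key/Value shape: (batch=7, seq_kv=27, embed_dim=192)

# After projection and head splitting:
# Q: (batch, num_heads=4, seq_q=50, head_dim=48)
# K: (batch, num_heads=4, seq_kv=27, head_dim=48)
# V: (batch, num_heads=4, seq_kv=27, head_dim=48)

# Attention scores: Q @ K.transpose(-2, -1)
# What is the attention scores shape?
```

Input: (7, 50, 192) -> Output: (7, 4, 50, 27)

Answer: (7, 4, 50, 27)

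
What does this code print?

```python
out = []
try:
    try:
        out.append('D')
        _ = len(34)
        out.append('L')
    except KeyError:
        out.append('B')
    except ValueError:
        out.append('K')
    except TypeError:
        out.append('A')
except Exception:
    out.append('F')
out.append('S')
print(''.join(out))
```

Execution trace: 'D' (inner try body) → 'A' (inner except TypeError) → 'S' (after the try/except). Output: DAS

Answer: DAS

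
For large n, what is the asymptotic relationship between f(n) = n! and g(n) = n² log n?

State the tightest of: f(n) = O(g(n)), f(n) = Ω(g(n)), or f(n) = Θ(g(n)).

n! vs n² log n: f(n) = Ω(g(n)) but not O(g(n)) — n! grows strictly faster than n² log n.

Answer: f(n) = Ω(g(n)) but not O(g(n)) — n! grows strictly faster than n² log n.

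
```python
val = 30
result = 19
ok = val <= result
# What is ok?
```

Trace:
`val = 30` → val = 30
`result = 19` → result = 19
`ok = val <= result` → ok = False
So ok = False

Answer: False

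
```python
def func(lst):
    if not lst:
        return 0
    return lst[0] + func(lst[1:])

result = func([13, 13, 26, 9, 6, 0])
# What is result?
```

13 + 13 + 26 + 9 + 6 + 0 + 0 = 67

Answer: 67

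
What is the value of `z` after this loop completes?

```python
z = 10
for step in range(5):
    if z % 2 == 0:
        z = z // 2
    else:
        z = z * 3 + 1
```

Collatz-style transformation from 10
`z` takes the values: 10 → 5 → 16 → 8 → 4 → 2

Answer: 2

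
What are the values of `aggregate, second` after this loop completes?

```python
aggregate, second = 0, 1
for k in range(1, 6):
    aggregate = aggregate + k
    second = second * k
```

Sum and factorial of 1 to 5
`aggregate, second` takes the values: (0, 1) → (1, 1) → (3, 1) → (3, 2) → (6, 2) → (6, 6) → (10, 6) → (10, 24) → (15, 24) → (15, 120)

Answer: 15, 120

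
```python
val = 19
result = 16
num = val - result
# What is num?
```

Trace:
`val = 19` → val = 19
`result = 16` → result = 16
`num = val - result` → num = 3
So num = 3

Answer: 3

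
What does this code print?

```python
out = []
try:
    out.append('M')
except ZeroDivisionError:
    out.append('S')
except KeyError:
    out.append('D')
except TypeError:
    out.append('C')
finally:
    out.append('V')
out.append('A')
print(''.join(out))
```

Execution trace: 'M' (try body, no exception) → 'V' (finally) → 'A' (after the try/except). Output: MVA

Answer: MVA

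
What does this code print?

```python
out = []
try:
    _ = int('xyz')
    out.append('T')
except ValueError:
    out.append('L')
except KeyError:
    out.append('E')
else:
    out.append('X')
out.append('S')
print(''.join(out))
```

Execution trace: 'L' (except ValueError) → 'S' (after the try/except). Output: LS

Answer: LS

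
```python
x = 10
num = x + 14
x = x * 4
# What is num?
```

Trace:
`x = 10` → x = 10
`num = x + 14` → num = 24
`x = x * 4` → x = 40
So num = 24

Answer: 24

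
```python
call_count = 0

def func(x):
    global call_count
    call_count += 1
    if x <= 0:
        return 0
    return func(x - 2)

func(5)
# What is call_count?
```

Linear recursion stepping by 2: 4 calls from x=5 down to ≤0.

Answer: 4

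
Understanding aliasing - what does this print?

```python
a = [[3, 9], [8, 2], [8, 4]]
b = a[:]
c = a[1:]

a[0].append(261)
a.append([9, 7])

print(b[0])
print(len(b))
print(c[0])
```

Key concept: slice with nested mutation.
Step by step:
`a = [[3, 9], [8, 2], [8, 4]]` → a = [[3, 9], [8, 2], [8, 4]]
`b = a[:]` → b = [[3, 9], [8, 2], [8, 4]]
`c = a[1:]` → c = [[8, 2], [8, 4]]
`a[0].append(261)` → a = [[3, 9, 261], [8, 2], [8, 4]]; b = [[3, 9, 261], [8, 2], [8, 4]]
`a.append([9, 7])` → a = [[3, 9, 261], [8, 2], [8, 4], [9, 7]]
`print(b[0])` → prints [3, 9, 261]
`print(len(b))` → prints 3
`print(c[0])` → prints [8, 2]

Answer:
[3, 9, 261]
3
[8, 2]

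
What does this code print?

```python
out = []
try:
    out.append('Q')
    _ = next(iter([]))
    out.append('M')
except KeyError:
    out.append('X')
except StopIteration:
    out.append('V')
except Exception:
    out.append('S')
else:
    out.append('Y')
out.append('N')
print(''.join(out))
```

Execution trace: 'Q' (try body) → 'V' (except StopIteration) → 'N' (after the try/except). Output: QVN

Answer: QVN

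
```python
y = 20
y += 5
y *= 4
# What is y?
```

Trace:
`y = 20` → y = 20
`y += 5` → y = 25
`y *= 4` → y = 100
So y = 100

Answer: 100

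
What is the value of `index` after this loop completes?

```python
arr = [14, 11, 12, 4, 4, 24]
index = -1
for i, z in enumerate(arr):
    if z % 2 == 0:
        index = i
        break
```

First even number index in [14, 11, 12, 4, 4, 24]
`index` takes the values: -1 → 0

Answer: 0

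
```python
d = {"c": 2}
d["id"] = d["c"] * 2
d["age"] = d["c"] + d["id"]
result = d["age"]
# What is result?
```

Trace:
`d = {"c": 2}` → d = {'c': 2}
`d["id"] = d["c"] * 2` → d = {'c': 2, 'id': 4}
`d["age"] = d["c"] + d["id"]` → d = {'c': 2, 'id': 4, 'age': 6}
`result = d["age"]` → result = 6
So result = 6

Answer: 6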